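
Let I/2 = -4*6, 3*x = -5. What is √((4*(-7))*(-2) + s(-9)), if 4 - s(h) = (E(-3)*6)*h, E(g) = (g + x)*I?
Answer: 2*√3039 ≈ 110.25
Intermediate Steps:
x = -5/3 (x = (⅓)*(-5) = -5/3 ≈ -1.6667)
I = -48 (I = 2*(-4*6) = 2*(-24) = -48)
E(g) = 80 - 48*g (E(g) = (g - 5/3)*(-48) = (-5/3 + g)*(-48) = 80 - 48*g)
s(h) = 4 - 1344*h (s(h) = 4 - (80 - 48*(-3))*6*h = 4 - (80 + 144)*6*h = 4 - 224*6*h = 4 - 1344*h)
√((4*(-7))*(-2) + s(-9)) = √((4*(-7))*(-2) + (4 - 1344*(-9))) = √(-28*(-2) + (4 + 12096)) = √(56 + 12100) = √12156 = 2*√3039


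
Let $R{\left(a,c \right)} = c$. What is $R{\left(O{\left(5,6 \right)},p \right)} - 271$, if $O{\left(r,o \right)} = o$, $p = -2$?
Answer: $-273$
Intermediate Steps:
$R{\left(O{\left(5,6 \right)},p \right)} - 271 = -2 - 271 = -273$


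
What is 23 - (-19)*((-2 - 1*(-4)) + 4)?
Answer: 137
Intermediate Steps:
23 - (-19)*((-2 - 1*(-4)) + 4) = 23 - (-19)*((-2 + 4) + 4) = 23 - (-19)*(2 + 4) = 23 - (-19)*6 = 23 - 19*(-6) = 23 + 114 = 137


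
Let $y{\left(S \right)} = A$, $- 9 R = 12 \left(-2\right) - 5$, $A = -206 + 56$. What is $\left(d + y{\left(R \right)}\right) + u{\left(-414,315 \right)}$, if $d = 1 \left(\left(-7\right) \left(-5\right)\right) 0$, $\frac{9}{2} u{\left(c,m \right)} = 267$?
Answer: $- \frac{272}{3} \approx -90.667$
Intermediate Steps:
$u{\left(c,m \right)} = \frac{178}{3}$ ($u{\left(c,m \right)} = \frac{2}{9} \cdot 267 = \frac{178}{3}$)
$A = -150$
$R = \frac{29}{9}$ ($R = - \frac{12 \left(-2\right) - 5}{9} = - \frac{-24 - 5}{9} = \left(- \frac{1}{9}\right) \left(-29\right) = \frac{29}{9} \approx 3.2222$)
$y{\left(S \right)} = -150$
$d = 0$ ($d = 1 \cdot 35 \cdot 0 = 35 \cdot 0 = 0$)
$\left(d + y{\left(R \right)}\right) + u{\left(-414,315 \right)} = \left(0 - 150\right) + \frac{178}{3} = -150 + \frac{178}{3} = - \frac{272}{3}$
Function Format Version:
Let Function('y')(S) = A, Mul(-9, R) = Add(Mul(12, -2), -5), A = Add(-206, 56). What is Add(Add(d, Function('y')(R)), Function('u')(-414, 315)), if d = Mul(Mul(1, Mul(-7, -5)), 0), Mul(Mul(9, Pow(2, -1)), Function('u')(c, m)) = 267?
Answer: Rational(-272, 3) ≈ -90.667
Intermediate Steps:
Function('u')(c, m) = Rational(178, 3) (Function('u')(c, m) = Mul(Rational(2, 9), 267) = Rational(178, 3))
A = -150
R = Rational(29, 9) (R = Mul(Rational(-1, 9), Add(Mul(12, -2), -5)) = Mul(Rational(-1, 9), Add(-24, -5)) = Mul(Rational(-1, 9), -29) = Rational(29, 9) ≈ 3.2222)
Function('y')(S) = -150
d = 0 (d = Mul(Mul(1, 35), 0) = Mul(35, 0) = 0)
Add(Add(d, Function('y')(R)), Function('u')(-414, 315)) = Add(Add(0, -150), Rational(178, 3)) = Add(-150, Rational(178, 3)) = Rational(-272, 3)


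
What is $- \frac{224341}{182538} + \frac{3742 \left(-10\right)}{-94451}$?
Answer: $- \frac{14358659831}{17240896638} \approx -0.83283$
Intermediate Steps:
$- \frac{224341}{182538} + \frac{3742 \left(-10\right)}{-94451} = \left(-224341\right) \frac{1}{182538} - - \frac{37420}{94451} = - \frac{224341}{182538} + \frac{37420}{94451} = - \frac{14358659831}{17240896638}$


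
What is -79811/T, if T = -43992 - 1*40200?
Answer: 79811/84192 ≈ 0.94796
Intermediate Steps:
T = -84192 (T = -43992 - 40200 = -84192)
-79811/T = -79811/(-84192) = -79811*(-1/84192) = 79811/84192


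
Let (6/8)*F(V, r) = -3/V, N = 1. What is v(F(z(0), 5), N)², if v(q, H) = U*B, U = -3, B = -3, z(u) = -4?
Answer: 81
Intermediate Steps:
F(V, r) = -4/V (F(V, r) = 4*(-3/V)/3 = -4/V)
v(q, H) = 9 (v(q, H) = -3*(-3) = 9)
v(F(z(0), 5), N)² = 9² = 81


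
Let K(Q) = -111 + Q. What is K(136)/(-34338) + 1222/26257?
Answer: 41304611/901612866 ≈ 0.045812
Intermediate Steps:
K(136)/(-34338) + 1222/26257 = (-111 + 136)/(-34338) + 1222/26257 = 25*(-1/34338) + 1222*(1/26257) = -25/34338 + 1222/26257 = 41304611/901612866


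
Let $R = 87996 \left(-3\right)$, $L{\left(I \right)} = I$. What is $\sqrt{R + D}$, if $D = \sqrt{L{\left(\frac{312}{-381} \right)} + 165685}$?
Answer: $\frac{\sqrt{-4257862452 + 127 \sqrt{2672320157}}}{127} \approx 513.4 i$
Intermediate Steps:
$D = \frac{\sqrt{2672320157}}{127}$ ($D = \sqrt{\frac{312}{-381} + 165685} = \sqrt{312 \left(- \frac{1}{381}\right) + 165685} = \sqrt{- \frac{104}{127} + 165685} = \sqrt{\frac{21041891}{127}} = \frac{\sqrt{2672320157}}{127} \approx 407.04$)
$R = -263988$
$\sqrt{R + D} = \sqrt{-263988 + \frac{\sqrt{2672320157}}{127}}$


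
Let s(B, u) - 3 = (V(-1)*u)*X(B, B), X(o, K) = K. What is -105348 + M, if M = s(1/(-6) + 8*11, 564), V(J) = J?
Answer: -154883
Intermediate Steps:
s(B, u) = 3 - B*u (s(B, u) = 3 + (-u)*B = 3 - B*u)
M = -49535 (M = 3 - 1*(1/(-6) + 8*11)*564 = 3 - 1*(-⅙ + 88)*564 = 3 - 1*527/6*564 = 3 - 49538 = -49535)
-105348 + M = -105348 - 49535 = -154883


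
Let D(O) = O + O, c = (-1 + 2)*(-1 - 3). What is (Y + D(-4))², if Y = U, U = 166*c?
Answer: 451584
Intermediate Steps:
c = -4 (c = 1*(-4) = -4)
D(O) = 2*O
U = -664 (U = 166*(-4) = -664)
Y = -664
(Y + D(-4))² = (-664 + 2*(-4))² = (-664 - 8)² = (-672)² = 451584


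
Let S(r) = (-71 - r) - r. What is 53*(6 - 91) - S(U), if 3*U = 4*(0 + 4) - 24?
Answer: -13318/3 ≈ -4439.3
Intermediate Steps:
U = -8/3 (U = (4*(0 + 4) - 24)/3 = (4*4 - 24)/3 = (16 - 24)/3 = (1/3)*(-8) = -8/3 ≈ -2.6667)
S(r) = -71 - 2*r
53*(6 - 91) - S(U) = 53*(6 - 91) - (-71 - 2*(-8/3)) = 53*(-85) - (-71 + 16/3) = -4505 - 1*(-197/3) = -4505 + 197/3 = -13318/3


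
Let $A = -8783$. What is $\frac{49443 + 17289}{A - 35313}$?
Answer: $- \frac{16683}{11024} \approx -1.5133$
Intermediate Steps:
$\frac{49443 + 17289}{A - 35313} = \frac{49443 + 17289}{-8783 - 35313} = \frac{66732}{-44096} = 66732 \left(- \frac{1}{44096}\right) = - \frac{16683}{11024}$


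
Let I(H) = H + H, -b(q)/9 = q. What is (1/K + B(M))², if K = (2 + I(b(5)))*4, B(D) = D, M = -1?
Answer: 124609/123904 ≈ 1.0057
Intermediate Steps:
b(q) = -9*q
I(H) = 2*H
K = -352 (K = (2 + 2*(-9*5))*4 = (2 + 2*(-45))*4 = (2 - 90)*4 = -88*4 = -352)
(1/K + B(M))² = (1/(-352) - 1)² = (-1/352 - 1)² = (-353/352)² = 124609/123904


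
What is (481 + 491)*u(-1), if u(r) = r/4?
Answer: -243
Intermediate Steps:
u(r) = r/4 (u(r) = r*(¼) = r/4)
(481 + 491)*u(-1) = (481 + 491)*((¼)*(-1)) = 972*(-¼) = -243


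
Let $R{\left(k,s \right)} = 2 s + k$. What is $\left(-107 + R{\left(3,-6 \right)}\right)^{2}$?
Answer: $13456$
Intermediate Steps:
$R{\left(k,s \right)} = k + 2 s$
$\left(-107 + R{\left(3,-6 \right)}\right)^{2} = \left(-107 + \left(3 + 2 \left(-6\right)\right)\right)^{2} = \left(-107 + \left(3 - 12\right)\right)^{2} = \left(-107 - 9\right)^{2} = \left(-116\right)^{2} = 13456$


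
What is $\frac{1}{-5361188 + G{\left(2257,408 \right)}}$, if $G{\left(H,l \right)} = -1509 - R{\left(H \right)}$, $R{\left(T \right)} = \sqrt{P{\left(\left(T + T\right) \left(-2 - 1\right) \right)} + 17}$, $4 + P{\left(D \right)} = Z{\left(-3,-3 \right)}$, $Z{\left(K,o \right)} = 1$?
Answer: $- \frac{5362697}{28758519113795} + \frac{\sqrt{14}}{28758519113795} \approx -1.8647 \cdot 10^{-7}$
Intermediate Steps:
$P{\left(D \right)} = -3$ ($P{\left(D \right)} = -4 + 1 = -3$)
$R{\left(T \right)} = \sqrt{14}$ ($R{\left(T \right)} = \sqrt{-3 + 17} = \sqrt{14}$)
$G{\left(H,l \right)} = -1509 - \sqrt{14}$
$\frac{1}{-5361188 + G{\left(2257,408 \right)}} = \frac{1}{-5361188 - \left(1509 + \sqrt{14}\right)} = \frac{1}{-5362697 - \sqrt{14}}$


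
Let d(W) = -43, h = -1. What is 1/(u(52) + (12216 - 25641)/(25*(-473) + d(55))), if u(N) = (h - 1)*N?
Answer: -3956/406949 ≈ -0.0097211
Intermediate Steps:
u(N) = -2*N (u(N) = (-1 - 1)*N = -2*N)
1/(u(52) + (12216 - 25641)/(25*(-473) + d(55))) = 1/(-2*52 + (12216 - 25641)/(25*(-473) - 43)) = 1/(-104 - 13425/(-11825 - 43)) = 1/(-104 - 13425/(-11868)) = 1/(-104 - 13425*(-1/11868)) = 1/(-104 + 4475/3956) = 1/(-406949/3956) = -3956/406949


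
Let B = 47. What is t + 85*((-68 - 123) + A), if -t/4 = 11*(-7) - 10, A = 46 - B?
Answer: -15972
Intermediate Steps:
A = -1 (A = 46 - 1*47 = 46 - 47 = -1)
t = 348 (t = -4*(11*(-7) - 10) = -4*(-77 - 10) = -4*(-87) = 348)
t + 85*((-68 - 123) + A) = 348 + 85*((-68 - 123) - 1) = 348 + 85*(-191 - 1) = 348 + 85*(-192) = 348 - 16320 = -15972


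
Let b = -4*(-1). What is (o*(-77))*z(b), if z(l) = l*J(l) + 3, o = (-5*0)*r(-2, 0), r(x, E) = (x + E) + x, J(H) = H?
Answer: 0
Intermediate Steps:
r(x, E) = E + 2*x (r(x, E) = (E + x) + x = E + 2*x)
b = 4
o = 0 (o = (-5*0)*(0 + 2*(-2)) = 0*(0 - 4) = 0*(-4) = 0)
z(l) = 3 + l**2 (z(l) = l*l + 3 = l**2 + 3 = 3 + l**2)
(o*(-77))*z(b) = (0*(-77))*(3 + 4**2) = 0*(3 + 16) = 0*19 = 0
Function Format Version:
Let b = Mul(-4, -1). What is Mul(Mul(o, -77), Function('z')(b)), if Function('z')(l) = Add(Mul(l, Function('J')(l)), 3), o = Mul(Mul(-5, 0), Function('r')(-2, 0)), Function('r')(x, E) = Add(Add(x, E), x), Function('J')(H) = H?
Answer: 0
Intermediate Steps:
Function('r')(x, E) = Add(E, Mul(2, x)) (Function('r')(x, E) = Add(Add(E, x), x) = Add(E, Mul(2, x)))
b = 4
o = 0 (o = Mul(Mul(-5, 0), Add(0, Mul(2, -2))) = Mul(0, Add(0, -4)) = Mul(0, -4) = 0)
Function('z')(l) = Add(3, Pow(l, 2)) (Function('z')(l) = Add(Mul(l, l), 3) = Add(Pow(l, 2), 3) = Add(3, Pow(l, 2)))
Mul(Mul(o, -77), Function('z')(b)) = Mul(Mul(0, -77), Add(3, Pow(4, 2))) = Mul(0, Add(3, 16)) = Mul(0, 19) = 0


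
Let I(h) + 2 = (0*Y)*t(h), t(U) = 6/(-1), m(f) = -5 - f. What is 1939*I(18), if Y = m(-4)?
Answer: -3878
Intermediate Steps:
Y = -1 (Y = -5 - 1*(-4) = -5 + 4 = -1)
t(U) = -6 (t(U) = 6*(-1) = -6)
I(h) = -2 (I(h) = -2 + (0*(-1))*(-6) = -2 + 0*(-6) = -2 + 0 = -2)
1939*I(18) = 1939*(-2) = -3878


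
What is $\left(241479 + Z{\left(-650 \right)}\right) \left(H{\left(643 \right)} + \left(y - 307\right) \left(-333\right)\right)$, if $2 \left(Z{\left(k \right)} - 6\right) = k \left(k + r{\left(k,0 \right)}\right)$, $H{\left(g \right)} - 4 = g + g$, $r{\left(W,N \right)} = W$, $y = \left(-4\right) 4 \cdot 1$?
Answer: $72274103265$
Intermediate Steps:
$y = -16$ ($y = \left(-16\right) 1 = -16$)
$H{\left(g \right)} = 4 + 2 g$ ($H{\left(g \right)} = 4 + \left(g + g\right) = 4 + 2 g$)
$Z{\left(k \right)} = 6 + k^{2}$ ($Z{\left(k \right)} = 6 + \frac{k \left(k + k\right)}{2} = 6 + \frac{k 2 k}{2} = 6 + \frac{2 k^{2}}{2} = 6 + k^{2}$)
$\left(241479 + Z{\left(-650 \right)}\right) \left(H{\left(643 \right)} + \left(y - 307\right) \left(-333\right)\right) = \left(241479 + \left(6 + \left(-650\right)^{2}\right)\right) \left(\left(4 + 2 \cdot 643\right) + \left(-16 - 307\right) \left(-333\right)\right) = \left(241479 + \left(6 + 422500\right)\right) \left(\left(4 + 1286\right) - -107559\right) = \left(241479 + 422506\right) \left(1290 + 107559\right) = 663985 \cdot 108849 = 72274103265$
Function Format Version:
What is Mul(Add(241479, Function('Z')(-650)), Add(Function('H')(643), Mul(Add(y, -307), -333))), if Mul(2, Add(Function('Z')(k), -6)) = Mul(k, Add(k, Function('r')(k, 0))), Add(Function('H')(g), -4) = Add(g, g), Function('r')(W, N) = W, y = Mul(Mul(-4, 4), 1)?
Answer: 72274103265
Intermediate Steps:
y = -16 (y = Mul(-16, 1) = -16)
Function('H')(g) = Add(4, Mul(2, g)) (Function('H')(g) = Add(4, Add(g, g)) = Add(4, Mul(2, g)))
Function('Z')(k) = Add(6, Pow(k, 2)) (Function('Z')(k) = Add(6, Mul(Rational(1, 2), Mul(k, Add(k, k)))) = Add(6, Mul(Rational(1, 2), Mul(k, Mul(2, k)))) = Add(6, Mul(Rational(1, 2), Mul(2, Pow(k, 2)))) = Add(6, Pow(k, 2)))
Mul(Add(241479, Function('Z')(-650)), Add(Function('H')(643), Mul(Add(y, -307), -333))) = Mul(Add(241479, Add(6, Pow(-650, 2))), Add(Add(4, Mul(2, 643)), Mul(Add(-16, -307), -333))) = Mul(Add(241479, Add(6, 422500)), Add(Add(4, 1286), Mul(-323, -333))) = Mul(Add(241479, 422506), Add(1290, 107559)) = Mul(663985, 108849) = 72274103265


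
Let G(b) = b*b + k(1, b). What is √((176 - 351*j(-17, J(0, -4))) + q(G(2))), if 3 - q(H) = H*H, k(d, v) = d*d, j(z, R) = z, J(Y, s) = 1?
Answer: √6121 ≈ 78.237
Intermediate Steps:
k(d, v) = d²
G(b) = 1 + b² (G(b) = b*b + 1² = b² + 1 = 1 + b²)
q(H) = 3 - H² (q(H) = 3 - H*H = 3 - H²)
√((176 - 351*j(-17, J(0, -4))) + q(G(2))) = √((176 - 351*(-17)) + (3 - (1 + 2²)²)) = √((176 + 5967) + (3 - (1 + 4)²)) = √(6143 + (3 - 1*5²)) = √(6143 + (3 - 1*25)) = √(6143 + (3 - 25)) = √(6143 - 22) = √6121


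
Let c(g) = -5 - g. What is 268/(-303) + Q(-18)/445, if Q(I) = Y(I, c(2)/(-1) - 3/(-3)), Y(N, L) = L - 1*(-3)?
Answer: -115927/134835 ≈ -0.85977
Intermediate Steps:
Y(N, L) = 3 + L (Y(N, L) = L + 3 = 3 + L)
Q(I) = 11 (Q(I) = 3 + ((-5 - 1*2)/(-1) - 3/(-3)) = 3 + ((-5 - 2)*(-1) - 3*(-1/3)) = 3 + (-7*(-1) + 1) = 3 + (7 + 1) = 3 + 8 = 11)
268/(-303) + Q(-18)/445 = 268/(-303) + 11/445 = 268*(-1/303) + 11*(1/445) = -268/303 + 11/445 = -115927/134835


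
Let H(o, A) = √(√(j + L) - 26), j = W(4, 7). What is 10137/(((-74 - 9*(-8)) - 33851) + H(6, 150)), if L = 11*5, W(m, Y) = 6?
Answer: -10137/(33853 - I*√(26 - √61)) ≈ -0.29944 - 3.7725e-5*I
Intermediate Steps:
j = 6
L = 55
H(o, A) = √(-26 + √61) (H(o, A) = √(√(6 + 55) - 26) = √(√61 - 26) = √(-26 + √61))
10137/(((-74 - 9*(-8)) - 33851) + H(6, 150)) = 10137/(((-74 - 9*(-8)) - 33851) + √(-26 + √61)) = 10137/(((-74 + 72) - 33851) + √(-26 + √61)) = 10137/((-2 - 33851) + √(-26 + √61)) = 10137/(-33853 + √(-26 + √61))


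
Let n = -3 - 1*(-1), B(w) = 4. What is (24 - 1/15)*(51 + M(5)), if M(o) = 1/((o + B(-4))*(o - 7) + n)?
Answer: 365821/300 ≈ 1219.4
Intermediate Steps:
n = -2 (n = -3 + 1 = -2)
M(o) = 1/(-2 + (-7 + o)*(4 + o)) (M(o) = 1/((o + 4)*(o - 7) - 2) = 1/((4 + o)*(-7 + o) - 2) = 1/((-7 + o)*(4 + o) - 2) = 1/(-2 + (-7 + o)*(4 + o)))
(24 - 1/15)*(51 + M(5)) = (24 - 1/15)*(51 + 1/(-30 + 5² - 3*5)) = (24 - 1*1/15)*(51 + 1/(-30 + 25 - 15)) = (24 - 1/15)*(51 + 1/(-20)) = 359*(51 - 1/20)/15 = (359/15)*(1019/20) = 365821/300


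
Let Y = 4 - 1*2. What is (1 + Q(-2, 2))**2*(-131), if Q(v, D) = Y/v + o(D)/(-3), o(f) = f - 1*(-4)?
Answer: -524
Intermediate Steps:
Y = 2 (Y = 4 - 2 = 2)
o(f) = 4 + f (o(f) = f + 4 = 4 + f)
Q(v, D) = -4/3 + 2/v - D/3 (Q(v, D) = 2/v + (4 + D)/(-3) = 2/v + (4 + D)*(-1/3) = 2/v + (-4/3 - D/3) = -4/3 + 2/v - D/3)
(1 + Q(-2, 2))**2*(-131) = (1 + (1/3)*(6 - 1*(-2)*(4 + 2))/(-2))**2*(-131) = (1 + (1/3)*(-1/2)*(6 - 1*(-2)*6))**2*(-131) = (1 + (1/3)*(-1/2)*(6 + 12))**2*(-131) = (1 + (1/3)*(-1/2)*18)**2*(-131) = (1 - 3)**2*(-131) = (-2)**2*(-131) = 4*(-131) = -524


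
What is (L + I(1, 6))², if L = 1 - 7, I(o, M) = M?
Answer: 0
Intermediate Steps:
L = -6
(L + I(1, 6))² = (-6 + 6)² = 0² = 0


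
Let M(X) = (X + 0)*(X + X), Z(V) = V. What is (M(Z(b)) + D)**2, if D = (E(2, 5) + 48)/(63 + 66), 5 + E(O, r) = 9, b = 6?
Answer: 87235600/16641 ≈ 5242.2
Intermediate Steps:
E(O, r) = 4 (E(O, r) = -5 + 9 = 4)
D = 52/129 (D = (4 + 48)/(63 + 66) = 52/129 ≈ 0.40310)
M(X) = 2*X**2 (M(X) = X*(2*X) = 2*X**2)
(M(Z(b)) + D)**2 = (2*6**2 + 52/129)**2 = (2*36 + 52/129)**2 = (72 + 52/129)**2 = (9340/129)**2 = 87235600/16641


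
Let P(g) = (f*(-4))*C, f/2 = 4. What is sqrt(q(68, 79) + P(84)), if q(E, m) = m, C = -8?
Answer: sqrt(335) ≈ 18.303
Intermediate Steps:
f = 8 (f = 2*4 = 8)
P(g) = 256 (P(g) = (8*(-4))*(-8) = -32*(-8) = 256)
sqrt(q(68, 79) + P(84)) = sqrt(79 + 256) = sqrt(335)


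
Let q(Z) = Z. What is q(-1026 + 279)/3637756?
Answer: -747/3637756 ≈ -0.00020535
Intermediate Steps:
q(-1026 + 279)/3637756 = (-1026 + 279)/3637756 = -747*1/3637756 = -747/3637756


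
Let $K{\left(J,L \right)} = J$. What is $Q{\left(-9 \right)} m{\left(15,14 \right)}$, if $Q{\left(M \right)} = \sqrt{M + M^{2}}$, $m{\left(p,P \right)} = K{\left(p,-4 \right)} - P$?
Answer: $6 \sqrt{2} \approx 8.4853$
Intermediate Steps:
$m{\left(p,P \right)} = p - P$
$Q{\left(-9 \right)} m{\left(15,14 \right)} = \sqrt{- 9 \left(1 - 9\right)} \left(15 - 14\right) = \sqrt{\left(-9\right) \left(-8\right)} \left(15 - 14\right) = \sqrt{72} \cdot 1 = 6 \sqrt{2} \cdot 1 = 6 \sqrt{2}$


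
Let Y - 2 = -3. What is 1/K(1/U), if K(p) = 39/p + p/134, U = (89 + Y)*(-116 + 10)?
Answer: -1249952/454722537985 ≈ -2.7488e-6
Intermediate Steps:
Y = -1 (Y = 2 - 3 = -1)
U = -9328 (U = (89 - 1)*(-116 + 10) = 88*(-106) = -9328)
K(p) = 39/p + p/134 (K(p) = 39/p + p*(1/134) = 39/p + p/134)
1/K(1/U) = 1/(39/(1/(-9328)) + (1/134)/(-9328)) = 1/(39/(-1/9328) + (1/134)*(-1/9328)) = 1/(39*(-9328) - 1/1249952) = 1/(-363792 - 1/1249952) = 1/(-454722537985/1249952) = -1249952/454722537985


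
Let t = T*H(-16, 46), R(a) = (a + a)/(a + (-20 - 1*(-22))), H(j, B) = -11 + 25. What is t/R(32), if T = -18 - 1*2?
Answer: -595/4 ≈ -148.75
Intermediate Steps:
H(j, B) = 14
T = -20 (T = -18 - 2 = -20)
R(a) = 2*a/(2 + a) (R(a) = (2*a)/(a + (-20 + 22)) = (2*a)/(a + 2) = (2*a)/(2 + a) = 2*a/(2 + a))
t = -280 (t = -20*14 = -280)
t/R(32) = -280/(2*32/(2 + 32)) = -280/(2*32/34) = -280/(2*32*(1/34)) = -280/32/17 = -280*17/32 = -595/4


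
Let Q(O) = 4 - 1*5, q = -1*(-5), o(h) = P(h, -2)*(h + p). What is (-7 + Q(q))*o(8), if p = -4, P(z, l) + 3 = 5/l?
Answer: 176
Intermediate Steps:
P(z, l) = -3 + 5/l
o(h) = 22 - 11*h/2 (o(h) = (-3 + 5/(-2))*(h - 4) = (-3 + 5*(-½))*(-4 + h) = (-3 - 5/2)*(-4 + h) = -11*(-4 + h)/2 = 22 - 11*h/2)
q = 5
Q(O) = -1 (Q(O) = 4 - 5 = -1)
(-7 + Q(q))*o(8) = (-7 - 1)*(22 - 11/2*8) = -8*(22 - 44) = -8*(-22) = 176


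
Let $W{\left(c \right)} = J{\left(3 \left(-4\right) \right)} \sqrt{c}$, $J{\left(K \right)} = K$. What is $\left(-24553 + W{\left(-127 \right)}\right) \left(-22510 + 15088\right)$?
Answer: $182232366 + 89064 i \sqrt{127} \approx 1.8223 \cdot 10^{8} + 1.0037 \cdot 10^{6} i$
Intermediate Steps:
$W{\left(c \right)} = - 12 \sqrt{c}$ ($W{\left(c \right)} = 3 \left(-4\right) \sqrt{c} = - 12 \sqrt{c}$)
$\left(-24553 + W{\left(-127 \right)}\right) \left(-22510 + 15088\right) = \left(-24553 - 12 \sqrt{-127}\right) \left(-22510 + 15088\right) = \left(-24553 - 12 i \sqrt{127}\right) \left(-7422\right) = 182232366 + 89064 i \sqrt{127}$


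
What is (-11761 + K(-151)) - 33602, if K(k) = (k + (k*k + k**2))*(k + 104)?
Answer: -2181560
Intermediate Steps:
K(k) = (104 + k)*(k + 2*k**2) (K(k) = (k + (k**2 + k**2))*(104 + k) = (k + 2*k**2)*(104 + k) = (104 + k)*(k + 2*k**2))
(-11761 + K(-151)) - 33602 = (-11761 - 151*(104 + 2*(-151)**2 + 209*(-151))) - 33602 = (-11761 - 151*(104 + 2*22801 - 31559)) - 33602 = (-11761 - 151*(104 + 45602 - 31559)) - 33602 = (-11761 - 151*14147) - 33602 = (-11761 - 2136197) - 33602 = -2147958 - 33602 = -2181560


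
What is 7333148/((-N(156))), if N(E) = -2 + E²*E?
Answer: -3666574/1898207 ≈ -1.9316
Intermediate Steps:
N(E) = -2 + E³
7333148/((-N(156))) = 7333148/((-(-2 + 156³))) = 7333148/((-(-2 + 3796416))) = 7333148/((-1*3796414)) = 7333148/(-3796414) = 7333148*(-1/3796414) = -3666574/1898207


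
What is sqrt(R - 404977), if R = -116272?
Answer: I*sqrt(521249) ≈ 721.98*I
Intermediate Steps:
sqrt(R - 404977) = sqrt(-116272 - 404977) = sqrt(-521249) = I*sqrt(521249)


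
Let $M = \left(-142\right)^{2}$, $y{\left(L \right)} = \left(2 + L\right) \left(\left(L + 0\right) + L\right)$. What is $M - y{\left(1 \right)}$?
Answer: $20158$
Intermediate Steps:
$y{\left(L \right)} = 2 L \left(2 + L\right)$ ($y{\left(L \right)} = \left(2 + L\right) \left(L + L\right) = \left(2 + L\right) 2 L = 2 L \left(2 + L\right)$)
$M = 20164$
$M - y{\left(1 \right)} = 20164 - 2 \cdot 1 \left(2 + 1\right) = 20164 - 2 \cdot 1 \cdot 3 = 20164 - 6 = 20158$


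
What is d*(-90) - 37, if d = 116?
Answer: -10477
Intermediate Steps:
d*(-90) - 37 = 116*(-90) - 37 = -10440 - 37 = -10477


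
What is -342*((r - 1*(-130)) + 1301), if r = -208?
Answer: -418266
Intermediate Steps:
-342*((r - 1*(-130)) + 1301) = -342*((-208 - 1*(-130)) + 1301) = -342*((-208 + 130) + 1301) = -342*(-78 + 1301) = -342*1223 = -418266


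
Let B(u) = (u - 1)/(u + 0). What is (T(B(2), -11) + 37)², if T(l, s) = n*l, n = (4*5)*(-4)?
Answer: 9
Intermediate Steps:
n = -80 (n = 20*(-4) = -80)
B(u) = (-1 + u)/u
T(l, s) = -80*l
(T(B(2), -11) + 37)² = (-80*(-1 + 2)/2 + 37)² = (-40 + 37)² = (-3)² = 9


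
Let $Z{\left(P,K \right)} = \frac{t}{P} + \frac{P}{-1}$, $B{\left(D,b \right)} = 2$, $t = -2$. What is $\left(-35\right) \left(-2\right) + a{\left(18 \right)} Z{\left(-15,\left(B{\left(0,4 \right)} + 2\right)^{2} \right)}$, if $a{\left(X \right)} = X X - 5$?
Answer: $\frac{73463}{15} \approx 4897.5$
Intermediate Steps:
$a{\left(X \right)} = -5 + X^{2}$ ($a{\left(X \right)} = X^{2} - 5 = -5 + X^{2}$)
$Z{\left(P,K \right)} = - P - \frac{2}{P}$ ($Z{\left(P,K \right)} = - \frac{2}{P} + \frac{P}{-1} = - \frac{2}{P} + P \left(-1\right) = - \frac{2}{P} - P = - P - \frac{2}{P}$)
$\left(-35\right) \left(-2\right) + a{\left(18 \right)} Z{\left(-15,\left(B{\left(0,4 \right)} + 2\right)^{2} \right)} = \left(-35\right) \left(-2\right) + \left(-5 + 18^{2}\right) \left(\left(-1\right) \left(-15\right) - \frac{2}{-15}\right) = 70 + \left(-5 + 324\right) \left(15 - - \frac{2}{15}\right) = 70 + 319 \left(15 + \frac{2}{15}\right) = 70 + 319 \cdot \frac{227}{15} = 70 + \frac{72413}{15} = \frac{73463}{15}$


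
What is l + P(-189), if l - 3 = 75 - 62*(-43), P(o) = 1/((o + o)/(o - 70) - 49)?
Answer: 4826659/1759 ≈ 2744.0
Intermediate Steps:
P(o) = 1/(-49 + 2*o/(-70 + o)) (P(o) = 1/((2*o)/(-70 + o) - 49) = 1/(2*o/(-70 + o) - 49) = 1/(-49 + 2*o/(-70 + o)))
l = 2744 (l = 3 + (75 - 62*(-43)) = 3 + (75 + 2666) = 3 + 2741 = 2744)
l + P(-189) = 2744 + (70 - 1*(-189))/(-3430 + 47*(-189)) = 2744 + (70 + 189)/(-3430 - 8883) = 2744 + 259/(-12313) = 2744 - 1/12313*259 = 2744 - 37/1759 = 4826659/1759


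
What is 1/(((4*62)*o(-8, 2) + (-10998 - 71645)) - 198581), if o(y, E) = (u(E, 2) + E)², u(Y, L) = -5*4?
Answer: -1/200872 ≈ -4.9783e-6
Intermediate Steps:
u(Y, L) = -20
o(y, E) = (-20 + E)²
1/(((4*62)*o(-8, 2) + (-10998 - 71645)) - 198581) = 1/(((4*62)*(-20 + 2)² + (-10998 - 71645)) - 198581) = 1/((248*(-18)² - 82643) - 198581) = 1/((248*324 - 82643) - 198581) = 1/((80352 - 82643) - 198581) = 1/(-2291 - 198581) = 1/(-200872) = -1/200872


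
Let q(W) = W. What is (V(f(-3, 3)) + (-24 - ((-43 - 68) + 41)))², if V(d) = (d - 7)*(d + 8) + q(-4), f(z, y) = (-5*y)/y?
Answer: 36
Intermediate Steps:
f(z, y) = -5
V(d) = -4 + (-7 + d)*(8 + d) (V(d) = (d - 7)*(d + 8) - 4 = (-7 + d)*(8 + d) - 4 = -4 + (-7 + d)*(8 + d))
(V(f(-3, 3)) + (-24 - ((-43 - 68) + 41)))² = ((-60 - 5 + (-5)²) + (-24 - ((-43 - 68) + 41)))² = ((-60 - 5 + 25) + (-24 - (-111 + 41)))² = (-40 + (-24 - 1*(-70)))² = (-40 + (-24 + 70))² = (-40 + 46)² = 6² = 36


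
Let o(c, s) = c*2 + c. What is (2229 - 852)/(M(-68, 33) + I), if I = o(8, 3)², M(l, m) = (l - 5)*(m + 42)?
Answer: -459/1633 ≈ -0.28108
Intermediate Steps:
o(c, s) = 3*c (o(c, s) = 2*c + c = 3*c)
M(l, m) = (-5 + l)*(42 + m)
I = 576 (I = (3*8)² = 24² = 576)
(2229 - 852)/(M(-68, 33) + I) = (2229 - 852)/((-210 - 5*33 + 42*(-68) - 68*33) + 576) = 1377/((-210 - 165 - 2856 - 2244) + 576) = 1377/(-5475 + 576) = 1377/(-4899) = 1377*(-1/4899) = -459/1633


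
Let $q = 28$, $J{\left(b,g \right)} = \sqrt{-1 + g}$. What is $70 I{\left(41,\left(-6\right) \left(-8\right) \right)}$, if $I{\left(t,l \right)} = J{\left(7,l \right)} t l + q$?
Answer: $1960 + 137760 \sqrt{47} \approx 9.464 \cdot 10^{5}$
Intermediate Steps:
$I{\left(t,l \right)} = 28 + l t \sqrt{-1 + l}$ ($I{\left(t,l \right)} = \sqrt{-1 + l} t l + 28 = t \sqrt{-1 + l} l + 28 = l t \sqrt{-1 + l} + 28 = 28 + l t \sqrt{-1 + l}$)
$70 I{\left(41,\left(-6\right) \left(-8\right) \right)} = 70 \left(28 + \left(-6\right) \left(-8\right) 41 \sqrt{-1 - -48}\right) = 70 \left(28 + 48 \cdot 41 \sqrt{-1 + 48}\right) = 70 \left(28 + 48 \cdot 41 \sqrt{47}\right) = 70 \left(28 + 1968 \sqrt{47}\right) = 1960 + 137760 \sqrt{47}$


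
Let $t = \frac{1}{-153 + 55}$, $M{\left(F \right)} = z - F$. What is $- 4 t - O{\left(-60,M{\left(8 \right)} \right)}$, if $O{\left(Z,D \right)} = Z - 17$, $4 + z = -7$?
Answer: $\frac{3775}{49} \approx 77.041$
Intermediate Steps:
$z = -11$ ($z = -4 - 7 = -11$)
$M{\left(F \right)} = -11 - F$
$t = - \frac{1}{98}$ ($t = \frac{1}{-98} = - \frac{1}{98} \approx -0.010204$)
$O{\left(Z,D \right)} = -17 + Z$ ($O{\left(Z,D \right)} = Z - 17 = -17 + Z$)
$- 4 t - O{\left(-60,M{\left(8 \right)} \right)} = \left(-4\right) \left(- \frac{1}{98}\right) - \left(-17 - 60\right) = \frac{2}{49} - -77 = \frac{2}{49} + 77 = \frac{3775}{49}$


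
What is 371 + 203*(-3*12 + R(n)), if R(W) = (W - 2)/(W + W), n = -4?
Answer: -27139/4 ≈ -6784.8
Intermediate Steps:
R(W) = (-2 + W)/(2*W) (R(W) = (-2 + W)/((2*W)) = (-2 + W)*(1/(2*W)) = (-2 + W)/(2*W))
371 + 203*(-3*12 + R(n)) = 371 + 203*(-3*12 + (½)*(-2 - 4)/(-4)) = 371 + 203*(-36 + (½)*(-¼)*(-6)) = 371 + 203*(-36 + ¾) = 371 + 203*(-141/4) = 371 - 28623/4 = -27139/4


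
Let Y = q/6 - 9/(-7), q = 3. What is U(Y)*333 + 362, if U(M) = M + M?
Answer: 10859/7 ≈ 1551.3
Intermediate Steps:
Y = 25/14 (Y = 3/6 - 9/(-7) = 3*(1/6) - 9*(-1/7) = 1/2 + 9/7 = 25/14 ≈ 1.7857)
U(M) = 2*M
U(Y)*333 + 362 = (2*(25/14))*333 + 362 = (25/7)*333 + 362 = 8325/7 + 362 = 10859/7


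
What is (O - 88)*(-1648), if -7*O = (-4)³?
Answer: 909696/7 ≈ 1.2996e+5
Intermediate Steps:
O = 64/7 (O = -⅐*(-4)³ = -⅐*(-64) = 64/7 ≈ 9.1429)
(O - 88)*(-1648) = (64/7 - 88)*(-1648) = -552/7*(-1648) = 909696/7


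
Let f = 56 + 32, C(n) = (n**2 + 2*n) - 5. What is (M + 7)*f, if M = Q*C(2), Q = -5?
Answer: -704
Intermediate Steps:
C(n) = -5 + n**2 + 2*n
M = -15 (M = -5*(-5 + 2**2 + 2*2) = -5*(-5 + 4 + 4) = -5*3 = -15)
f = 88
(M + 7)*f = (-15 + 7)*88 = -8*88 = -704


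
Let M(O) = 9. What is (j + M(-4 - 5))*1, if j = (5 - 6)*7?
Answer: 2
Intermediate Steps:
j = -7 (j = -1*7 = -7)
(j + M(-4 - 5))*1 = (-7 + 9)*1 = 2*1 = 2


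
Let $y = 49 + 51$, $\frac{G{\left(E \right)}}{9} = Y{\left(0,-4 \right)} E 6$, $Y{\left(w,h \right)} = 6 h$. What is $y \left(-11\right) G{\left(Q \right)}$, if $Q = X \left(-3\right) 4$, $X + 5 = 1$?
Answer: $68428800$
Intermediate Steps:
$X = -4$ ($X = -5 + 1 = -4$)
$Q = 48$ ($Q = \left(-4\right) \left(-3\right) 4 = 12 \cdot 4 = 48$)
$G{\left(E \right)} = - 1296 E$ ($G{\left(E \right)} = 9 \cdot 6 \left(-4\right) E 6 = 9 - 24 E 6 = 9 \left(- 144 E\right) = - 1296 E$)
$y = 100$
$y \left(-11\right) G{\left(Q \right)} = 100 \left(-11\right) \left(\left(-1296\right) 48\right) = \left(-1100\right) \left(-62208\right) = 68428800$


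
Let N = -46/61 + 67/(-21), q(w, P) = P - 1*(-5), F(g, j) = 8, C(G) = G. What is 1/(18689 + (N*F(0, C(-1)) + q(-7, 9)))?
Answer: 1281/23918119 ≈ 5.3558e-5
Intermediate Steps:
q(w, P) = 5 + P (q(w, P) = P + 5 = 5 + P)
N = -5053/1281 (N = -46*1/61 + 67*(-1/21) = -46/61 - 67/21 = -5053/1281 ≈ -3.9446)
1/(18689 + (N*F(0, C(-1)) + q(-7, 9))) = 1/(18689 + (-5053/1281*8 + (5 + 9))) = 1/(18689 + (-40424/1281 + 14)) = 1/(18689 - 22490/1281) = 1/(23918119/1281) = 1281/23918119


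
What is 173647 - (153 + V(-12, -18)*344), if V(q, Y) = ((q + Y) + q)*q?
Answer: 118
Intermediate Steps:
V(q, Y) = q*(Y + 2*q) (V(q, Y) = ((Y + q) + q)*q = (Y + 2*q)*q = q*(Y + 2*q))
173647 - (153 + V(-12, -18)*344) = 173647 - (153 - 12*(-18 + 2*(-12))*344) = 173647 - (153 - 12*(-18 - 24)*344) = 173647 - (153 - 12*(-42)*344) = 173647 - (153 + 504*344) = 173647 - (153 + 173376) = 173647 - 1*173529 = 173647 - 173529 = 118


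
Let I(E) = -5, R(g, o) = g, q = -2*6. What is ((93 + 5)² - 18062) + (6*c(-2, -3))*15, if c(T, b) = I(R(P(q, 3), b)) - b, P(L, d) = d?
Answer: -8638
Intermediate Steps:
q = -12
c(T, b) = -5 - b
((93 + 5)² - 18062) + (6*c(-2, -3))*15 = ((93 + 5)² - 18062) + (6*(-5 - 1*(-3)))*15 = (98² - 18062) + (6*(-5 + 3))*15 = (9604 - 18062) + (6*(-2))*15 = -8458 - 12*15 = -8458 - 180 = -8638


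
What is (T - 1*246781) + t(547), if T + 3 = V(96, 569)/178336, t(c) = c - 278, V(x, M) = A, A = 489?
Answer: -43962498551/178336 ≈ -2.4652e+5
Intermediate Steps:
V(x, M) = 489
t(c) = -278 + c
T = -534519/178336 (T = -3 + 489/178336 = -534519/178336 ≈ -2.9973)
(T - 1*246781) + t(547) = (-534519/178336 - 1*246781) + (-278 + 547) = (-534519/178336 - 246781) + 269 = -44010470935/178336 + 269 = -43962498551/178336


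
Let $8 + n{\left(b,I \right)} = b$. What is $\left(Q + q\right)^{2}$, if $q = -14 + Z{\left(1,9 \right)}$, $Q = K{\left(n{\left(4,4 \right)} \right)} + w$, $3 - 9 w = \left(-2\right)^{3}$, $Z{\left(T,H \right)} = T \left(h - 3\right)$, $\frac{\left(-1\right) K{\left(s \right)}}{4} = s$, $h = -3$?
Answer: $\frac{625}{81} \approx 7.716$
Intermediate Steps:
$n{\left(b,I \right)} = -8 + b$
$K{\left(s \right)} = - 4 s$
$Z{\left(T,H \right)} = - 6 T$ ($Z{\left(T,H \right)} = T \left(-3 - 3\right) = T \left(-6\right) = - 6 T$)
$w = \frac{11}{9}$ ($w = \frac{1}{3} - \frac{\left(-2\right)^{3}}{9} = \frac{1}{3} - - \frac{8}{9} = \frac{1}{3} + \frac{8}{9} = \frac{11}{9} \approx 1.2222$)
$Q = \frac{155}{9}$ ($Q = - 4 \left(-8 + 4\right) + \frac{11}{9} = \left(-4\right) \left(-4\right) + \frac{11}{9} = 16 + \frac{11}{9} = \frac{155}{9} \approx 17.222$)
$q = -20$ ($q = -14 - 6 = -20$)
$\left(Q + q\right)^{2} = \left(\frac{155}{9} - 20\right)^{2} = \left(- \frac{25}{9}\right)^{2} = \frac{625}{81}$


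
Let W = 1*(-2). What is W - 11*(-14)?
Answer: 152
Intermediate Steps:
W = -2
W - 11*(-14) = -2 - 11*(-14) = -2 + 154 = 152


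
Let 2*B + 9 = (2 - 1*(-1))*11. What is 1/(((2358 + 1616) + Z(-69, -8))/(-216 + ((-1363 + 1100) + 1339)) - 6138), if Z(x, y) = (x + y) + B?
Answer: -860/5274771 ≈ -0.00016304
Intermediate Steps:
B = 12 (B = -9/2 + ((2 - 1*(-1))*11)/2 = -9/2 + ((2 + 1)*11)/2 = -9/2 + (3*11)/2 = -9/2 + (½)*33 = -9/2 + 33/2 = 12)
Z(x, y) = 12 + x + y (Z(x, y) = (x + y) + 12 = 12 + x + y)
1/(((2358 + 1616) + Z(-69, -8))/(-216 + ((-1363 + 1100) + 1339)) - 6138) = 1/(((2358 + 1616) + (12 - 69 - 8))/(-216 + ((-1363 + 1100) + 1339)) - 6138) = 1/((3974 - 65)/(-216 + (-263 + 1339)) - 6138) = 1/(3909/(-216 + 1076) - 6138) = 1/(3909/860 - 6138) = 1/(-5274771/860) = -860/5274771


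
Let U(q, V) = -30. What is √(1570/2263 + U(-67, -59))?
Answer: 4*I*√9380135/2263 ≈ 5.4135*I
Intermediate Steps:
√(1570/2263 + U(-67, -59)) = √(1570/2263 - 30) = √(-66320/2263) = 4*I*√9380135/2263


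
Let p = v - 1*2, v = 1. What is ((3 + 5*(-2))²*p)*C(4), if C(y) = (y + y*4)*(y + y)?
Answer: -7840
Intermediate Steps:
C(y) = 10*y² (C(y) = (y + 4*y)*(2*y) = (5*y)*(2*y) = 10*y²)
p = -1 (p = 1 - 1*2 = 1 - 2 = -1)
((3 + 5*(-2))²*p)*C(4) = ((3 + 5*(-2))²*(-1))*(10*4²) = ((3 - 10)²*(-1))*(10*16) = ((-7)²*(-1))*160 = (49*(-1))*160 = -49*160 = -7840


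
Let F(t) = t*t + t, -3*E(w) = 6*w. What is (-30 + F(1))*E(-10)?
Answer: -560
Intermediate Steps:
E(w) = -2*w
F(t) = t + t² (F(t) = t² + t = t + t²)
(-30 + F(1))*E(-10) = (-30 + 1*(1 + 1))*(-2*(-10)) = (-30 + 1*2)*20 = (-30 + 2)*20 = -28*20 = -560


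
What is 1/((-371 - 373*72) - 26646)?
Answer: -1/53873 ≈ -1.8562e-5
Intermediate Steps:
1/((-371 - 373*72) - 26646) = 1/((-371 - 26856) - 26646) = 1/(-27227 - 26646) = 1/(-53873) = -1/53873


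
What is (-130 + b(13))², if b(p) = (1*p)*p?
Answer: 1521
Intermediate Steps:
b(p) = p² (b(p) = p*p = p²)
(-130 + b(13))² = (-130 + 13²)² = (-130 + 169)² = 39² = 1521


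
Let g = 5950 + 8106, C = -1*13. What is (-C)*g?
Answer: 182728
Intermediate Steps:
C = -13
g = 14056
(-C)*g = -1*(-13)*14056 = 13*14056 = 182728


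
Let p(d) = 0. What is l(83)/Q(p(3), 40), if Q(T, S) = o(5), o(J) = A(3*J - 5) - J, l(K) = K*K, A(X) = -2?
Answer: -6889/7 ≈ -984.14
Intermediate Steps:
l(K) = K²
o(J) = -2 - J
Q(T, S) = -7 (Q(T, S) = -2 - 1*5 = -2 - 5 = -7)
l(83)/Q(p(3), 40) = 83²/(-7) = 6889*(-⅐) = -6889/7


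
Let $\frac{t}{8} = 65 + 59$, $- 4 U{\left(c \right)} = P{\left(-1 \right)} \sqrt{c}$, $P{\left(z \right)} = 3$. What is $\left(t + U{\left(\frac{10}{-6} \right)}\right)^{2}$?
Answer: $\frac{\left(3968 - i \sqrt{15}\right)^{2}}{16} \approx 9.8406 \cdot 10^{5} - 1921.0 i$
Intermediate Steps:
$U{\left(c \right)} = - \frac{3 \sqrt{c}}{4}$
$t = 992$ ($t = 8 \left(65 + 59\right) = 8 \cdot 124 = 992$)
$\left(t + U{\left(\frac{10}{-6} \right)}\right)^{2} = \left(992 - \frac{3 \sqrt{\frac{10}{-6}}}{4}\right)^{2} = \left(992 - \frac{3 \sqrt{10 \left(- \frac{1}{6}\right)}}{4}\right)^{2} = \left(992 - \frac{3 \sqrt{- \frac{5}{3}}}{4}\right)^{2} = \left(992 - \frac{3 \frac{i \sqrt{15}}{3}}{4}\right)^{2} = \left(992 - \frac{i \sqrt{15}}{4}\right)^{2}$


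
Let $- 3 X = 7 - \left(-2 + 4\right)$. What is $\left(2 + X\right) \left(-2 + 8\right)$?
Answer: $2$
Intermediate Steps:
$X = - \frac{5}{3}$ ($X = - \frac{7 - \left(-2 + 4\right)}{3} = - \frac{7 - 2}{3} = \left(- \frac{1}{3}\right) 5 = - \frac{5}{3} \approx -1.6667$)
$\left(2 + X\right) \left(-2 + 8\right) = \left(2 - \frac{5}{3}\right) \left(-2 + 8\right) = \frac{1}{3} \cdot 6 = 2$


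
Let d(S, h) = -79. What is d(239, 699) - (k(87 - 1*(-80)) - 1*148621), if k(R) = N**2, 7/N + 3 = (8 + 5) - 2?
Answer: 9506639/64 ≈ 1.4854e+5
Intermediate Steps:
N = 7/8 (N = 7/(-3 + ((8 + 5) - 2)) = 7/(-3 + (13 - 2)) = 7/(-3 + 11) = 7/8 ≈ 0.87500)
k(R) = 49/64 (k(R) = (7/8)**2 = 49/64)
d(239, 699) - (k(87 - 1*(-80)) - 1*148621) = -79 - (49/64 - 1*148621) = -79 - (49/64 - 148621) = -79 - 1*(-9511695/64) = -79 + 9511695/64 = 9506639/64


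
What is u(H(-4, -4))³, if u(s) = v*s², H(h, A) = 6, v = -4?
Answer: -2985984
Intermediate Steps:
u(s) = -4*s²
u(H(-4, -4))³ = (-4*6²)³ = (-4*36)³ = (-144)³ = -2985984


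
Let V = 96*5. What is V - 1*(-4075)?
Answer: 4555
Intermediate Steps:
V = 480
V - 1*(-4075) = 480 - 1*(-4075) = 480 + 4075 = 4555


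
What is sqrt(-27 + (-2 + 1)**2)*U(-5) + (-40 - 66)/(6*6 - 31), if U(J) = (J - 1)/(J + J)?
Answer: -106/5 + 3*I*sqrt(26)/5 ≈ -21.2 + 3.0594*I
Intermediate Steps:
U(J) = (-1 + J)/(2*J) (U(J) = (-1 + J)/((2*J)) = (-1 + J)*(1/(2*J)) = (-1 + J)/(2*J))
sqrt(-27 + (-2 + 1)**2)*U(-5) + (-40 - 66)/(6*6 - 31) = sqrt(-27 + (-2 + 1)**2)*((1/2)*(-1 - 5)/(-5)) + (-40 - 66)/(6*6 - 31) = sqrt(-27 + (-1)**2)*((1/2)*(-1/5)*(-6)) - 106/(36 - 31) = sqrt(-27 + 1)*(3/5) - 106/5 = sqrt(-26)*(3/5) - 106*1/5 = (I*sqrt(26))*(3/5) - 106/5 = 3*I*sqrt(26)/5 - 106/5 = -106/5 + 3*I*sqrt(26)/5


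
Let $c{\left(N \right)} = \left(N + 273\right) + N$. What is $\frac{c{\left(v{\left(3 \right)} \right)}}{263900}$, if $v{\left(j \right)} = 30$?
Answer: $\frac{333}{263900} \approx 0.0012618$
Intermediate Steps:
$c{\left(N \right)} = 273 + 2 N$ ($c{\left(N \right)} = \left(273 + N\right) + N = 273 + 2 N$)
$\frac{c{\left(v{\left(3 \right)} \right)}}{263900} = \frac{273 + 2 \cdot 30}{263900} = \left(273 + 60\right) \frac{1}{263900} = 333 \cdot \frac{1}{263900} = \frac{333}{263900}$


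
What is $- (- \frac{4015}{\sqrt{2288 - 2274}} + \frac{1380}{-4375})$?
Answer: $\frac{276}{875} + \frac{4015 \sqrt{14}}{14} \approx 1073.4$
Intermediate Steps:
$- (- \frac{4015}{\sqrt{2288 - 2274}} + \frac{1380}{-4375}) = - (- \frac{4015}{\sqrt{14}} + 1380 \left(- \frac{1}{4375}\right)) = - (- 4015 \frac{\sqrt{14}}{14} - \frac{276}{875}) = - (- \frac{4015 \sqrt{14}}{14} - \frac{276}{875}) = - (- \frac{276}{875} - \frac{4015 \sqrt{14}}{14}) = \frac{276}{875} + \frac{4015 \sqrt{14}}{14}$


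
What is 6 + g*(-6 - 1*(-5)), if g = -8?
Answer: 14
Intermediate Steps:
6 + g*(-6 - 1*(-5)) = 6 - 8*(-6 - 1*(-5)) = 6 - 8*(-6 + 5) = 6 - 8*(-1) = 6 + 8 = 14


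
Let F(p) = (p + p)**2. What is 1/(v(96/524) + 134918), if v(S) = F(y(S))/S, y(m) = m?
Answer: 131/17674354 ≈ 7.4119e-6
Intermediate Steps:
F(p) = 4*p**2 (F(p) = (2*p)**2 = 4*p**2)
v(S) = 4*S (v(S) = (4*S**2)/S = 4*S)
1/(v(96/524) + 134918) = 1/(4*(96/524) + 134918) = 1/(4*(96*(1/524)) + 134918) = 1/(4*(24/131) + 134918) = 1/(96/131 + 134918) = 1/(17674354/131) = 131/17674354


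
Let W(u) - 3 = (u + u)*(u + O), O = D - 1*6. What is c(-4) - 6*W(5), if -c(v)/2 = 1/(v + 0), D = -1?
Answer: 205/2 ≈ 102.50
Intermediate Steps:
O = -7 (O = -1 - 1*6 = -1 - 6 = -7)
W(u) = 3 + 2*u*(-7 + u) (W(u) = 3 + (u + u)*(u - 7) = 3 + (2*u)*(-7 + u) = 3 + 2*u*(-7 + u))
c(v) = -2/v (c(v) = -2/(v + 0) = -2/v)
c(-4) - 6*W(5) = -2/(-4) - 6*(3 - 14*5 + 2*5**2) = -2*(-1/4) - 6*(3 - 70 + 2*25) = 1/2 - 6*(3 - 70 + 50) = 1/2 - 6*(-17) = 1/2 + 102 = 205/2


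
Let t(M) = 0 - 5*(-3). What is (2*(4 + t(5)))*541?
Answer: 20558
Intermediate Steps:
t(M) = 15 (t(M) = 0 + 15 = 15)
(2*(4 + t(5)))*541 = (2*(4 + 15))*541 = (2*19)*541 = 38*541 = 20558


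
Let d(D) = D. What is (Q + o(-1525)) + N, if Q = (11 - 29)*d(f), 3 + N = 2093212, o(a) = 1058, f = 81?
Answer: 2092809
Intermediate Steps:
N = 2093209 (N = -3 + 2093212 = 2093209)
Q = -1458 (Q = (11 - 29)*81 = -18*81 = -1458)
(Q + o(-1525)) + N = (-1458 + 1058) + 2093209 = -400 + 2093209 = 2092809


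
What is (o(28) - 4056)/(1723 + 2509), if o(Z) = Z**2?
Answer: -409/529 ≈ -0.77316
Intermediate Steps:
(o(28) - 4056)/(1723 + 2509) = (28**2 - 4056)/(1723 + 2509) = (784 - 4056)/4232 = -3272*1/4232 = -409/529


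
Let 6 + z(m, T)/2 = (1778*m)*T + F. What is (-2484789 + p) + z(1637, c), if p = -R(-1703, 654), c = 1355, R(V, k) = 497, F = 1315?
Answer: 7885205392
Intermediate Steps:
z(m, T) = 2618 + 3556*T*m (z(m, T) = -12 + 2*((1778*m)*T + 1315) = -12 + 2*(1778*T*m + 1315) = -12 + 2*(1315 + 1778*T*m) = -12 + (2630 + 3556*T*m) = 2618 + 3556*T*m)
p = -497 (p = -1*497 = -497)
(-2484789 + p) + z(1637, c) = (-2484789 - 497) + (2618 + 3556*1355*1637) = -2485286 + (2618 + 7887688060) = -2485286 + 7887690678 = 7885205392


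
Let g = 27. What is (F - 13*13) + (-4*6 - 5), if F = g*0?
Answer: -198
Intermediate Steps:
F = 0 (F = 27*0 = 0)
(F - 13*13) + (-4*6 - 5) = (0 - 13*13) + (-4*6 - 5) = (0 - 169) + (-24 - 5) = -169 - 29 = -198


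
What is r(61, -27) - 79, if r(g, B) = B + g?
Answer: -45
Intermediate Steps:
r(61, -27) - 79 = (-27 + 61) - 79 = 34 - 79 = -45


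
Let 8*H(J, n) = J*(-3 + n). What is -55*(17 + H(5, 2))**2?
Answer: -943855/64 ≈ -14748.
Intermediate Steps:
H(J, n) = J*(-3 + n)/8 (H(J, n) = (J*(-3 + n))/8 = J*(-3 + n)/8)
-55*(17 + H(5, 2))**2 = -55*(17 + (1/8)*5*(-3 + 2))**2 = -55*(17 + (1/8)*5*(-1))**2 = -55*(17 - 5/8)**2 = -55*(131/8)**2 = -55*17161/64 = -943855/64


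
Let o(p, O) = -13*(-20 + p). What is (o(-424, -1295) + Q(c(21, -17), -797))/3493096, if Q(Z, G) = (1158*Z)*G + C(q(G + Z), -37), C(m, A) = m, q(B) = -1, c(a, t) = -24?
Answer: 22155995/3493096 ≈ 6.3428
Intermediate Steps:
o(p, O) = 260 - 13*p
Q(Z, G) = -1 + 1158*G*Z (Q(Z, G) = (1158*Z)*G - 1 = 1158*G*Z - 1 = -1 + 1158*G*Z)
(o(-424, -1295) + Q(c(21, -17), -797))/3493096 = ((260 - 13*(-424)) + (-1 + 1158*(-797)*(-24)))/3493096 = ((260 + 5512) + (-1 + 22150224))*(1/3493096) = (5772 + 22150223)*(1/3493096) = 22155995*(1/3493096) = 22155995/3493096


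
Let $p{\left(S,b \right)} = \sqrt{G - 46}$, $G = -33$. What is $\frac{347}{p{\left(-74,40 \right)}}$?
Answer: $- \frac{347 i \sqrt{79}}{79} \approx - 39.041 i$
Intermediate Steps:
$p{\left(S,b \right)} = i \sqrt{79}$ ($p{\left(S,b \right)} = \sqrt{-33 - 46} = \sqrt{-79} = i \sqrt{79}$)
$\frac{347}{p{\left(-74,40 \right)}} = \frac{347}{i \sqrt{79}} = 347 \left(- \frac{i \sqrt{79}}{79}\right) = - \frac{347 i \sqrt{79}}{79}$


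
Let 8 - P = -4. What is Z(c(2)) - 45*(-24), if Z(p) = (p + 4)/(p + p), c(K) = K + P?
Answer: 15129/14 ≈ 1080.6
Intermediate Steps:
P = 12 (P = 8 - 1*(-4) = 8 + 4 = 12)
c(K) = 12 + K (c(K) = K + 12 = 12 + K)
Z(p) = (4 + p)/(2*p) (Z(p) = (4 + p)/((2*p)) = (4 + p)*(1/(2*p)) = (4 + p)/(2*p))
Z(c(2)) - 45*(-24) = (4 + (12 + 2))/(2*(12 + 2)) - 45*(-24) = (1/2)*(4 + 14)/14 + 1080 = (1/2)*(1/14)*18 + 1080 = 9/14 + 1080 = 15129/14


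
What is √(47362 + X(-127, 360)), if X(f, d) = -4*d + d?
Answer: √46282 ≈ 215.13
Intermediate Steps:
X(f, d) = -3*d
√(47362 + X(-127, 360)) = √(47362 - 3*360) = √(47362 - 1080) = √46282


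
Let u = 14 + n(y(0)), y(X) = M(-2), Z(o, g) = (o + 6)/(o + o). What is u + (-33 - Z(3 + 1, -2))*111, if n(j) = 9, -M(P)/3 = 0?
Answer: -15115/4 ≈ -3778.8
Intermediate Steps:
M(P) = 0 (M(P) = -3*0 = 0)
Z(o, g) = (6 + o)/(2*o) (Z(o, g) = (6 + o)/((2*o)) = (6 + o)*(1/(2*o)) = (6 + o)/(2*o))
y(X) = 0
u = 23 (u = 14 + 9 = 23)
u + (-33 - Z(3 + 1, -2))*111 = 23 + (-33 - (6 + (3 + 1))/(2*(3 + 1)))*111 = 23 + (-33 - (6 + 4)/(2*4))*111 = 23 + (-33 - 10/(2*4))*111 = 23 + (-33 - 1*5/4)*111 = 23 + (-33 - 5/4)*111 = 23 - 137/4*111 = 23 - 15207/4 = -15115/4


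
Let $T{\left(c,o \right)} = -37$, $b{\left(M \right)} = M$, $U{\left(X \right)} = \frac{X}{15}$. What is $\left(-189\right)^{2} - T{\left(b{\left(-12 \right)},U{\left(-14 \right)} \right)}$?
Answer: $35758$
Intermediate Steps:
$U{\left(X \right)} = \frac{X}{15}$ ($U{\left(X \right)} = X \frac{1}{15} = \frac{X}{15}$)
$\left(-189\right)^{2} - T{\left(b{\left(-12 \right)},U{\left(-14 \right)} \right)} = \left(-189\right)^{2} - -37 = 35721 + 37 = 35758$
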